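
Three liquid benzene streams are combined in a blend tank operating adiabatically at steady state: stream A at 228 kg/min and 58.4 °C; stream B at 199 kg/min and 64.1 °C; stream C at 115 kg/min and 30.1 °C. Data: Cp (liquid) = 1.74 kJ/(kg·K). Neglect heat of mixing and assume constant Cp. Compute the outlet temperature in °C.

Energy balance with Q = 0: Σ ṁᵢCp,ᵢ(T_out − Tᵢ) = 0
T_out = Σ ṁᵢCp,ᵢTᵢ / Σ ṁᵢCp,ᵢ
      = 51387 / 943.08 = 54.488 °C

T_out = 54.5 °C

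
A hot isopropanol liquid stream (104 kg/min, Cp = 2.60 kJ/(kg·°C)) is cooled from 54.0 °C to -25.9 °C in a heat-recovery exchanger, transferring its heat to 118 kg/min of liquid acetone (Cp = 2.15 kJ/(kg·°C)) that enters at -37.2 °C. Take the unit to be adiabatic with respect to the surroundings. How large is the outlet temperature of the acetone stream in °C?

Heat released by hot stream: Q = 104 × 2.60 × (54.0 − -25.9) = 21605 kJ/min
Energy balance on cold side (adiabatic exchanger): Q = ṁ_c·Cp_c·(T_c,out − T_c,in)
T_c,out = -37.2 + 21605/(118 × 2.15) = 47.959 °C

T_c,out = 48.0 °C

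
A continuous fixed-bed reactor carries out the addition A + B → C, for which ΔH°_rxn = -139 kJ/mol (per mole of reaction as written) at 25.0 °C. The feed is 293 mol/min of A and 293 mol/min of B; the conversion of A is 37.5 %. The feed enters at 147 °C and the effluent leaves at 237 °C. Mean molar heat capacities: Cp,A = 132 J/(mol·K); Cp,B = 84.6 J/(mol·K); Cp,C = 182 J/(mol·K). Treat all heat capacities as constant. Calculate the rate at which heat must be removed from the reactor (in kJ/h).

Q_out = 622000 kJ/h

Extent of reaction ξ = 0.375 × 293 = 109.88 mol/min
Reaction term: ξ·ΔH°_rxn = 109.88 × -139 = -15273 kJ/min
Sensible, feed 147→25 °C: -7742.6 kJ/min
Outlet flows (mol/min): A 183.12, B 183.12, C 109.88
Sensible, products 25→237 °C: 12648 kJ/min
Q = ΔH = -10367 kJ/min = -172.78 kW
Heat removed = 622010 kJ/h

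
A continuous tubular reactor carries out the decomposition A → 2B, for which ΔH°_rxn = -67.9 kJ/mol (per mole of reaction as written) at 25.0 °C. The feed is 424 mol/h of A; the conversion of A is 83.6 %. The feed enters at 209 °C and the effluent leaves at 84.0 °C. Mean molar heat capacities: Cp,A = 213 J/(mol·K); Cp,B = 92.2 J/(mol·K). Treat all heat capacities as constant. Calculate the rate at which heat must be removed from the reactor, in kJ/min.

Q_out = 599 kJ/min

Extent of reaction ξ = 0.836 × 424 = 354.46 mol/h
Reaction term: ξ·ΔH°_rxn = 354.46 × -67.9 = -24068 kJ/h
Sensible, feed 209→25 °C: -16617 kJ/h
Outlet flows (mol/h): A 69.536, B 708.93
Sensible, products 25→84.0 °C: 4730.3 kJ/h
Q = ΔH = -35955 kJ/h = -9.9876 kW
Heat removed = 599.25 kJ/min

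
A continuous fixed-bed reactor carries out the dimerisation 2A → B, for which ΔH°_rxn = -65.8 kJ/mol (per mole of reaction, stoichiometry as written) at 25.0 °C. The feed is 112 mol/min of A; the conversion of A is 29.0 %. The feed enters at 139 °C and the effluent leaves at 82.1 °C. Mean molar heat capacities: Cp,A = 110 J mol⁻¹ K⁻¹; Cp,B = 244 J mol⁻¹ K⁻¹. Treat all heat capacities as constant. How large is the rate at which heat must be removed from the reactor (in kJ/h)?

Extent of reaction ξ = 0.290 × 112 / 2 = 16.24 mol/min
Reaction term: ξ·ΔH°_rxn = 16.24 × -65.8 = -1068.6 kJ/min
Sensible, feed 139→25 °C: -1404.5 kJ/min
Outlet flows (mol/min): A 79.52, B 16.24
Sensible, products 25→82.1 °C: 725.73 kJ/min
Q = ΔH = -1747.3 kJ/min = -29.122 kW
Heat removed = 104840 kJ/h

Q_out = 105000 kJ/h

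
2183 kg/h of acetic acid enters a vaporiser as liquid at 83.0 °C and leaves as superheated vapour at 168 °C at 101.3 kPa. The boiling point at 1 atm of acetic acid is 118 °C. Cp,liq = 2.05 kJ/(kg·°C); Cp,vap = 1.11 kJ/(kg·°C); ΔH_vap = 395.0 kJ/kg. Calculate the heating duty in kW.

Q = 317 kW

liquid 83.0→118 °C: 71.75 kJ/kg
vaporisation at 118 °C: 395 kJ/kg
vapour 118→168 °C: 55.5 kJ/kg
Δh = 71.75 + 395 + 55.5 = 522.25 kJ/kg
Q = ṁ·Δh = 2183 kg/h × 522.25 kJ/kg = 1.1401e+06 kJ/h
|Q| = 316.69 kW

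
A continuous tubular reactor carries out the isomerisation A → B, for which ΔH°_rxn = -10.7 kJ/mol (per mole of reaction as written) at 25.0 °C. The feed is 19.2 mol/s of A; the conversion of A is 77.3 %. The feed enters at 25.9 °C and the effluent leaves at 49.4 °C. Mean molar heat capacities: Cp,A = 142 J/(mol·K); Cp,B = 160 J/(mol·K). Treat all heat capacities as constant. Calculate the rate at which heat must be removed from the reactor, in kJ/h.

Extent of reaction ξ = 0.773 × 19.2 = 14.842 mol/s
Reaction term: ξ·ΔH°_rxn = 14.842 × -10.7 = -158.81 kJ/s
Sensible, feed 25.9→25 °C: -2.4538 kJ/s
Outlet flows (mol/s): A 4.3584, B 14.842
Sensible, products 25→49.4 °C: 73.043 kJ/s
Q = ΔH = -88.216 kJ/s = -88.216 kW
Heat removed = 317580 kJ/h

Q_out = 318000 kJ/h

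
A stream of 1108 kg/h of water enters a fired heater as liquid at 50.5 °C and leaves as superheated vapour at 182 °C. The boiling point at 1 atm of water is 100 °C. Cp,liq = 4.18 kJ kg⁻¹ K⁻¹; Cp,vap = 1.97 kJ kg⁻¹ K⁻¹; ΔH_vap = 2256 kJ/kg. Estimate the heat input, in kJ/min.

Q = 48500 kJ/min

liquid 50.5→100 °C: 206.91 kJ/kg
vaporisation at 100 °C: 2256 kJ/kg
vapour 100→182 °C: 161.54 kJ/kg
Δh = 206.91 + 2256 + 161.54 = 2624.4 kJ/kg
Q = ṁ·Δh = 1108 kg/h × 2624.4 kJ/kg = 2.9079e+06 kJ/h
|Q| = 807.75 kW = 48465 kJ/min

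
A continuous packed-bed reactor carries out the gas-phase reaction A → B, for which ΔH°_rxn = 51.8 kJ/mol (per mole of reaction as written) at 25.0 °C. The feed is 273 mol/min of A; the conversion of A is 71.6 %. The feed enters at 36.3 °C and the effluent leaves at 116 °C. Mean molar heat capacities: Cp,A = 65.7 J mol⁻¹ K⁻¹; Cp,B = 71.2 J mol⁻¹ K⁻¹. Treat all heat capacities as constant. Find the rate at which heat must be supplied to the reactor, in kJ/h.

Q_in = 699000 kJ/h

Extent of reaction ξ = 0.716 × 273 = 195.47 mol/min
Reaction term: ξ·ΔH°_rxn = 195.47 × 51.8 = 10125 kJ/min
Sensible, feed 36.3→25 °C: -202.68 kJ/min
Outlet flows (mol/min): A 77.532, B 195.47
Sensible, products 25→116 °C: 1730 kJ/min
Q = ΔH = 11653 kJ/min = 194.21 kW
Heat supplied = 699150 kJ/h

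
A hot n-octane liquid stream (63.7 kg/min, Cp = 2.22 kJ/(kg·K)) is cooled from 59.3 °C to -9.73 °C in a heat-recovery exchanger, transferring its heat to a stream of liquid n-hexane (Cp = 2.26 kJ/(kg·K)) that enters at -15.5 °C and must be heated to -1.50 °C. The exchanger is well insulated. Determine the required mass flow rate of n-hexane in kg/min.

Heat released by hot stream: Q = 63.7 × 2.22 × (59.3 − -9.73) = 9761.8 kJ/min
Energy balance on cold side (adiabatic exchanger): Q = ṁ_c·Cp_c·(T_c,out − T_c,in)
ṁ_c = 9761.8 / [2.26 × (-1.50 − -15.5)] = 308.53 kg/min

ṁ_c = 309 kg/min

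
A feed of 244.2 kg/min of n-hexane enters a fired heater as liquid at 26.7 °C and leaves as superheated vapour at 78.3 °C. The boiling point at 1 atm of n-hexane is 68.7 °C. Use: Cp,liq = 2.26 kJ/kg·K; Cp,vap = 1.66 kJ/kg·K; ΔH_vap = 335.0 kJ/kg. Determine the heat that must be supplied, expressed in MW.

Q = 1.81 MW

liquid 26.7→68.7 °C: 94.92 kJ/kg
vaporisation at 68.7 °C: 335 kJ/kg
vapour 68.7→78.3 °C: 15.936 kJ/kg
Δh = 94.92 + 335 + 15.936 = 445.86 kJ/kg
Q = ṁ·Δh = 244.2 kg/min × 445.86 kJ/kg = 108880 kJ/min
|Q| = 1814.6 kW = 1.8146 MW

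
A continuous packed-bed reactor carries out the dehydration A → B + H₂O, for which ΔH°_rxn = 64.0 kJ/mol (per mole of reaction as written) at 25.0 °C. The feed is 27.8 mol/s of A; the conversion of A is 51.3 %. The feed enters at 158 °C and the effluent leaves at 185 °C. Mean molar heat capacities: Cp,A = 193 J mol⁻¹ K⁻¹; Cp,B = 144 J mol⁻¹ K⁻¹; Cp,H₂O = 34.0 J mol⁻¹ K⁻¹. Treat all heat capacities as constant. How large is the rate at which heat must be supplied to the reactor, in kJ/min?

Q_in = 61400 kJ/min

Extent of reaction ξ = 0.513 × 27.8 = 14.261 mol/s
Reaction term: ξ·ΔH°_rxn = 14.261 × 64.0 = 912.73 kJ/s
Sensible, feed 158→25 °C: -713.6 kJ/s
Outlet flows (mol/s): A 13.539, B 14.261, H₂O 14.261
Sensible, products 25→185 °C: 824.24 kJ/s
Q = ΔH = 1023.4 kJ/s = 1023.4 kW
Heat supplied = 61402 kJ/min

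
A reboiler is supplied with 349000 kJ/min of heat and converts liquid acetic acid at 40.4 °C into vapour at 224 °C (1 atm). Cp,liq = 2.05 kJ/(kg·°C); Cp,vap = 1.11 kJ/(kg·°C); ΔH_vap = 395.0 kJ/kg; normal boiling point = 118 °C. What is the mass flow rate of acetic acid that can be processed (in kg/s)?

Δh = 2.05×(118−40.4) + 395.0 + 1.11×(224−118) = 671.74 kJ/kg
Q = 349000 kJ/min = 5816.7 kJ/s = 5816.7 kJ/s
ṁ = Q/Δh = 5816.7 / 671.74 = 8.6591 kg/s

ṁ = 8.66 kg/s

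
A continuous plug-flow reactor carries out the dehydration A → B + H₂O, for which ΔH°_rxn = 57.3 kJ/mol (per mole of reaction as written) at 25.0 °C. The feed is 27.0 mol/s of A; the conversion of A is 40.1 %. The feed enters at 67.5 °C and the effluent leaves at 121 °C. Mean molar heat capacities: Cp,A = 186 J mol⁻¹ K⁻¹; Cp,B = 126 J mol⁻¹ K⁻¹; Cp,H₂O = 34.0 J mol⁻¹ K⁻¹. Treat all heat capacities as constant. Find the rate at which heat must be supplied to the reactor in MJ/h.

Q_in = 3100 MJ/h

Extent of reaction ξ = 0.401 × 27.0 = 10.827 mol/s
Reaction term: ξ·ΔH°_rxn = 10.827 × 57.3 = 620.39 kJ/s
Sensible, feed 67.5→25 °C: -213.44 kJ/s
Outlet flows (mol/s): A 16.173, B 10.827, H₂O 10.827
Sensible, products 25→121 °C: 455.09 kJ/s
Q = ΔH = 862.04 kJ/s = 862.04 kW
Heat supplied = 3103.3 MJ/h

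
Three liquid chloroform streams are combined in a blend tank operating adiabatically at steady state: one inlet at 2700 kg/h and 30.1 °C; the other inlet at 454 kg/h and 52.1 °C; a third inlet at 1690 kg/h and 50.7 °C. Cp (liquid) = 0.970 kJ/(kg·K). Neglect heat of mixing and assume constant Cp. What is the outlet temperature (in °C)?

T_out = 39.3 °C

Adiabatic, steady state ⇒ Σ ṁᵢCp,ᵢ(T_out − Tᵢ) = 0
T_out = Σ ṁᵢCp,ᵢTᵢ / Σ ṁᵢCp,ᵢ
      = 184890 / 4698.7 = 39.349 °C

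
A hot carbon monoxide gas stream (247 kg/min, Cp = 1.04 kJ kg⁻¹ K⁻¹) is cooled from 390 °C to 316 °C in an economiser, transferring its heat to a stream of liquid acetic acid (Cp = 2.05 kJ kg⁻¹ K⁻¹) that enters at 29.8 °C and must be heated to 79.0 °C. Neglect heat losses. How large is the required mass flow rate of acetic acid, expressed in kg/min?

Heat released by hot stream: Q = 247 × 1.04 × (390 − 316) = 19009 kJ/min
Energy balance on cold side (adiabatic exchanger): Q = ṁ_c·Cp_c·(T_c,out − T_c,in)
ṁ_c = 19009 / [2.05 × (79.0 − 29.8)] = 188.47 kg/min

ṁ_c = 188 kg/min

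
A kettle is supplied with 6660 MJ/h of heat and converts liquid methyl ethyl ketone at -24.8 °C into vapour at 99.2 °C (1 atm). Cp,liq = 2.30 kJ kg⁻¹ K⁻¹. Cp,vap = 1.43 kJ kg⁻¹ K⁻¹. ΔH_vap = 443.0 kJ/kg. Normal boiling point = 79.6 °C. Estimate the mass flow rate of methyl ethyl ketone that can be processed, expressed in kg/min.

ṁ = 156 kg/min

Δh = 2.30×(79.6−-24.8) + 443.0 + 1.43×(99.2−79.6) = 711.15 kJ/kg
Q = 6660 MJ/h = 1850 kJ/s = 111000 kJ/min
ṁ = Q/Δh = 111000 / 711.15 = 156.09 kg/min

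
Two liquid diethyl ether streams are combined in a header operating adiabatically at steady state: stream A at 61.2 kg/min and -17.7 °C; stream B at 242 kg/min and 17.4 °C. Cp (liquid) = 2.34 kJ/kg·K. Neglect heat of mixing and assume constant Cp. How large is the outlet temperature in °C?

No heat crosses the boundary, so H_out = H_in.
T_out = Σ ṁᵢCp,ᵢTᵢ / Σ ṁᵢCp,ᵢ
      = 7318.5 / 709.49 = 10.315 °C

T_out = 10.3 °C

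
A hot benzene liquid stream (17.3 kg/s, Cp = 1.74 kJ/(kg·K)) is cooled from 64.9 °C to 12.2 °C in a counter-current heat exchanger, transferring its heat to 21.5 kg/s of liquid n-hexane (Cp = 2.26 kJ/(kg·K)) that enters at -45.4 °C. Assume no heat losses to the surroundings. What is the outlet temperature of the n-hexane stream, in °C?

T_c,out = -12.8 °C

Heat released by hot stream: Q = 17.3 × 1.74 × (64.9 − 12.2) = 1586.4 kJ/s
Energy balance on cold side (adiabatic exchanger): Q = ṁ_c·Cp_c·(T_c,out − T_c,in)
T_c,out = -45.4 + 1586.4/(21.5 × 2.26) = -12.752 °C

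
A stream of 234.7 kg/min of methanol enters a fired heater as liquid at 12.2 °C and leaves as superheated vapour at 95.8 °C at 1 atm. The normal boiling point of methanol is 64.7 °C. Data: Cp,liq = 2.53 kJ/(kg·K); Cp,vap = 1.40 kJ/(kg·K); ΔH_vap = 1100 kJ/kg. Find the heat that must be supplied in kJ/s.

Q = 4990 kJ/s

liquid 12.2→64.7 °C: 132.82 kJ/kg
vaporisation at 64.7 °C: 1100 kJ/kg
vapour 64.7→95.8 °C: 43.54 kJ/kg
Δh = 132.82 + 1100 + 43.54 = 1276.4 kJ/kg
Q = ṁ·Δh = 234.7 kg/min × 1276.4 kJ/kg = 299560 kJ/min
|Q| = 4992.7 kW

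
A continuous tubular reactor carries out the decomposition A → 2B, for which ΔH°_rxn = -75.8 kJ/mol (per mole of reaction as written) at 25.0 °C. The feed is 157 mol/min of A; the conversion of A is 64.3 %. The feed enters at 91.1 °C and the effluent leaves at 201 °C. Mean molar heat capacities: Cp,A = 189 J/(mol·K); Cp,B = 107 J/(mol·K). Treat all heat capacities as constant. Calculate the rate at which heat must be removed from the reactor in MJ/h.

Q_out = 237 MJ/h

Extent of reaction ξ = 0.643 × 157 = 100.95 mol/min
Reaction term: ξ·ΔH°_rxn = 100.95 × -75.8 = -7652.1 kJ/min
Sensible, feed 91.1→25 °C: -1961.4 kJ/min
Outlet flows (mol/min): A 56.049, B 201.9
Sensible, products 25→201 °C: 5666.6 kJ/min
Q = ΔH = -3946.8 kJ/min = -65.781 kW
Heat removed = 236.81 MJ/h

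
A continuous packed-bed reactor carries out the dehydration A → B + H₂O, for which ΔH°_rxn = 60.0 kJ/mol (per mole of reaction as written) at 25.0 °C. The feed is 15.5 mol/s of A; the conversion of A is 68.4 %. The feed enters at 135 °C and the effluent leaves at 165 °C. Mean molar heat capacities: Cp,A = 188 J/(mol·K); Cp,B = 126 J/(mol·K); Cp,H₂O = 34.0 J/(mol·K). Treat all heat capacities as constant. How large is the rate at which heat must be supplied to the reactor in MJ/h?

Extent of reaction ξ = 0.684 × 15.5 = 10.602 mol/s
Reaction term: ξ·ΔH°_rxn = 10.602 × 60.0 = 636.12 kJ/s
Sensible, feed 135→25 °C: -320.54 kJ/s
Outlet flows (mol/s): A 4.898, B 10.602, H₂O 10.602
Sensible, products 25→165 °C: 366.4 kJ/s
Q = ΔH = 681.98 kJ/s = 681.98 kW
Heat supplied = 2455.1 MJ/h

Q_in = 2460 MJ/h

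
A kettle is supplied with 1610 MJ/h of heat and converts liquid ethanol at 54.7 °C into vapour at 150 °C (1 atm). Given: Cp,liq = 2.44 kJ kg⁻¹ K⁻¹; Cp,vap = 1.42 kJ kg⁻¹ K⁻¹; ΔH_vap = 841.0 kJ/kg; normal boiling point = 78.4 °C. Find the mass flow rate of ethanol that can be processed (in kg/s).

Δh = 2.44×(78.4−54.7) + 841.0 + 1.42×(150−78.4) = 1000.5 kJ/kg
Q = 1610 MJ/h = 447.22 kJ/s = 447.22 kJ/s
ṁ = Q/Δh = 447.22 / 1000.5 = 0.447 kg/s

ṁ = 0.447 kg/s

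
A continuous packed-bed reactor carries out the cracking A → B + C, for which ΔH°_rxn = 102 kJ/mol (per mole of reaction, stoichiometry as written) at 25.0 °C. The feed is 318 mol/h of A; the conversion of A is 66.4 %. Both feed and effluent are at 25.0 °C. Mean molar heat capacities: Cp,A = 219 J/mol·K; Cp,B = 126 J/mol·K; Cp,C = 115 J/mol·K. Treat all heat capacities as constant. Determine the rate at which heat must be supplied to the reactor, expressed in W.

Extent of reaction ξ = 0.664 × 318 = 211.15 mol/h
Reaction term: ξ·ΔH°_rxn = 211.15 × 102 = 21538 kJ/h
Q = ΔH = 21538 kJ/h = 5.9826 kW
Heat supplied = 5982.6 W

Q_in = 5980 W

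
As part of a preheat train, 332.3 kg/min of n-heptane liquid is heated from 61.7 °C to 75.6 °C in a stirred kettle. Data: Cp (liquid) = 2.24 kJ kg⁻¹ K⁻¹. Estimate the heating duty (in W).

Q = 172000 W

Q = ṁ·Cp·ΔT = 332.3 × 2.24 × (75.6 − 61.7) = 10346 kJ/min
Converting: 10346 / 60 s = 172.44 kW
Heating duty = 172440 W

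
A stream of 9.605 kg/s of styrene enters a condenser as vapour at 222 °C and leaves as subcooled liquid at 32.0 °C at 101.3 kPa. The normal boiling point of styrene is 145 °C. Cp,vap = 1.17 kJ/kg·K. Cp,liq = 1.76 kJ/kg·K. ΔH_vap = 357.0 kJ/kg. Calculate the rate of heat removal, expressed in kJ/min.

Q_c = 372000 kJ/min

vapour 222→145 °C: -90.09 kJ/kg
condensation at 145 °C: -357 kJ/kg
liquid 145→32.0 °C: -198.88 kJ/kg
Δh = -90.09 + -357 + -198.88 = -645.97 kJ/kg
Q = ṁ·Δh = 9.605 kg/s × -645.97 kJ/kg = -6204.5 kJ/s
|Q| = 6204.5 kW = 372270 kJ/min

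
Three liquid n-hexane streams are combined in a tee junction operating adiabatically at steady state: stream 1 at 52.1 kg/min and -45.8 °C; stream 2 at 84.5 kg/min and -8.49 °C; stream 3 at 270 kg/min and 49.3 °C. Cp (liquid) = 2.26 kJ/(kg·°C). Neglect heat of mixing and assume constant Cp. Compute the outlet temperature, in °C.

T_out = 25.1 °C

Energy balance with Q = 0: Σ ṁᵢCp,ᵢ(T_out − Tᵢ) = 0
Σ ṁᵢCp,ᵢTᵢ = 52.1×2.26×-45.8 + 84.5×2.26×-8.49 + 270×2.26×49.3 = 23069
Σ ṁᵢCp,ᵢ = 52.1×2.26 + 84.5×2.26 + 270×2.26 = 918.92
T_out = 23069 / 918.92 = 25.104 °C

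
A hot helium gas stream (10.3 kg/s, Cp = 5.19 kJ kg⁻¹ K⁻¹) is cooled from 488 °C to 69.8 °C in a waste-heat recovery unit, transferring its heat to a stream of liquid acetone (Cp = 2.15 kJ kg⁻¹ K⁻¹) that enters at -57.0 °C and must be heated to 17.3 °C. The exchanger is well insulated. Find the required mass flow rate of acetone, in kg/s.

ṁ_c = 140 kg/s

Heat released by hot stream: Q = 10.3 × 5.19 × (488 − 69.8) = 22356 kJ/s
Energy balance on cold side (adiabatic exchanger): Q = ṁ_c·Cp_c·(T_c,out − T_c,in)
ṁ_c = 22356 / [2.15 × (17.3 − -57.0)] = 139.95 kg/s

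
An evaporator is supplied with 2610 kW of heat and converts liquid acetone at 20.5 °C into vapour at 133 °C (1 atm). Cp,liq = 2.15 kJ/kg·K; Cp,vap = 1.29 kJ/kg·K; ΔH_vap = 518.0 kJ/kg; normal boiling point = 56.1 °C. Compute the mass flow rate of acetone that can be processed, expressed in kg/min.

Δh = 2.15×(56.1−20.5) + 518.0 + 1.29×(133−56.1) = 693.74 kJ/kg
Q = 2610 kW = 2610 kJ/s = 156600 kJ/min
ṁ = Q/Δh = 156600 / 693.74 = 225.73 kg/min

ṁ = 226 kg/min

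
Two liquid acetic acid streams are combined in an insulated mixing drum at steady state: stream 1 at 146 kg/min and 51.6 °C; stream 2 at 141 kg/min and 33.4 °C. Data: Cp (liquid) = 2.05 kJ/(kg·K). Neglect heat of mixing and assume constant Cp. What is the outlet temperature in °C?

T_out = 42.7 °C

Adiabatic, steady state ⇒ Σ ṁᵢCp,ᵢ(T_out − Tᵢ) = 0
Σ ṁᵢCp,ᵢTᵢ = 146×2.05×51.6 + 141×2.05×33.4 = 25098
Σ ṁᵢCp,ᵢ = 146×2.05 + 141×2.05 = 588.35
T_out = 25098 / 588.35 = 42.659 °C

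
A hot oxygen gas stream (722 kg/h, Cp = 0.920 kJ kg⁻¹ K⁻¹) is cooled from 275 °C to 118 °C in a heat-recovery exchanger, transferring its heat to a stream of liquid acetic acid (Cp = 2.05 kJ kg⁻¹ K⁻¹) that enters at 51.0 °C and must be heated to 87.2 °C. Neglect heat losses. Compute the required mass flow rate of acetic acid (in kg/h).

ṁ_c = 1410 kg/h

Heat released by hot stream: Q = 722 × 0.920 × (275 − 118) = 104290 kJ/h
Energy balance on cold side (adiabatic exchanger): Q = ṁ_c·Cp_c·(T_c,out − T_c,in)
ṁ_c = 104290 / [2.05 × (87.2 − 51.0)] = 1405.3 kg/h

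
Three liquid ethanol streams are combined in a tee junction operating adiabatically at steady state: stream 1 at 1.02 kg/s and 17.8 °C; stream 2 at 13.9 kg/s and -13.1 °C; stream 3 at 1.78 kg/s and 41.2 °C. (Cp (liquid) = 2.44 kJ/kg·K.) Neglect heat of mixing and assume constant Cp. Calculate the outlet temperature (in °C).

No heat crosses the boundary, so H_out = H_in.
Σ ṁᵢCp,ᵢTᵢ = 1.02×2.44×17.8 + 13.9×2.44×-13.1 + 1.78×2.44×41.2 = -221.06
Σ ṁᵢCp,ᵢ = 1.02×2.44 + 13.9×2.44 + 1.78×2.44 = 40.748
T_out = -221.06 / 40.748 = -5.425 °C

T_out = -5.43 °C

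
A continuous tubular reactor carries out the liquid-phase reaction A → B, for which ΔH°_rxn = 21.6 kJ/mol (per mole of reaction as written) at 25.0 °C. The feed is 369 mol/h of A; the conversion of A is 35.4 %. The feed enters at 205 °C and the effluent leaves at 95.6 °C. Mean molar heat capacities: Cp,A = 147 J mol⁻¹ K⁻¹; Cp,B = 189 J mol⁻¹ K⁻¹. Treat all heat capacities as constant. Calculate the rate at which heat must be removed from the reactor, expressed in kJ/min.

Extent of reaction ξ = 0.354 × 369 = 130.63 mol/h
Reaction term: ξ·ΔH°_rxn = 130.63 × 21.6 = 2821.5 kJ/h
Sensible, feed 205→25 °C: -9763.7 kJ/h
Outlet flows (mol/h): A 238.37, B 130.63
Sensible, products 25→95.6 °C: 4216.9 kJ/h
Q = ΔH = -2725.3 kJ/h = -0.75704 kW
Heat removed = 45.422 kJ/min

Q_out = 45.4 kJ/min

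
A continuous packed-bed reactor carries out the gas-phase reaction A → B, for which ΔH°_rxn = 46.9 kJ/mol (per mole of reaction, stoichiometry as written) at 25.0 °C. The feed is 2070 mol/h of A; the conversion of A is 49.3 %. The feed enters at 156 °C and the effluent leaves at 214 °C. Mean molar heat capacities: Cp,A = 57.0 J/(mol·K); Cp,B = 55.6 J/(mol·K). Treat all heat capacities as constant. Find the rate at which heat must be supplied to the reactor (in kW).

Q_in = 15.1 kW

Extent of reaction ξ = 0.493 × 2070 = 1020.5 mol/h
Reaction term: ξ·ΔH°_rxn = 1020.5 × 46.9 = 47862 kJ/h
Sensible, feed 156→25 °C: -15457 kJ/h
Outlet flows (mol/h): A 1049.5, B 1020.5
Sensible, products 25→214 °C: 22030 kJ/h
Q = ΔH = 54435 kJ/h = 15.121 kW
Heat supplied = 15.121 kW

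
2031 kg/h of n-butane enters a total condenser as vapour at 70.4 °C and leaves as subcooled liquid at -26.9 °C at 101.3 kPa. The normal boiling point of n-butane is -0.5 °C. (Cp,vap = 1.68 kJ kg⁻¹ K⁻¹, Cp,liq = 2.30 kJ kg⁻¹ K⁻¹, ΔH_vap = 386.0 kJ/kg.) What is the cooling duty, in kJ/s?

Q_c = 319 kJ/s

vapour 70.4→-0.5 °C: -119.11 kJ/kg
condensation at -0.5 °C: -386 kJ/kg
liquid -0.5→-26.9 °C: -60.72 kJ/kg
Δh = -119.11 + -386 + -60.72 = -565.83 kJ/kg
Q = ṁ·Δh = 2031 kg/h × -565.83 kJ/kg = -1.1492e+06 kJ/h
|Q| = 319.22 kW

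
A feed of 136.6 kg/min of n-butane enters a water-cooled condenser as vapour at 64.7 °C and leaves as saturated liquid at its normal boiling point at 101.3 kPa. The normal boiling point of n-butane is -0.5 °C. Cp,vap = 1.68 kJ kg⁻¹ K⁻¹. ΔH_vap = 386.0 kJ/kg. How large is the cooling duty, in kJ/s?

Q_c = 1130 kJ/s

vapour 64.7→-0.5 °C: -109.54 kJ/kg
condensation at -0.5 °C: -386 kJ/kg
Δh = -109.54 + -386 = -495.54 kJ/kg
Q = ṁ·Δh = 136.6 kg/min × -495.54 kJ/kg = -67690 kJ/min
|Q| = 1128.2 kW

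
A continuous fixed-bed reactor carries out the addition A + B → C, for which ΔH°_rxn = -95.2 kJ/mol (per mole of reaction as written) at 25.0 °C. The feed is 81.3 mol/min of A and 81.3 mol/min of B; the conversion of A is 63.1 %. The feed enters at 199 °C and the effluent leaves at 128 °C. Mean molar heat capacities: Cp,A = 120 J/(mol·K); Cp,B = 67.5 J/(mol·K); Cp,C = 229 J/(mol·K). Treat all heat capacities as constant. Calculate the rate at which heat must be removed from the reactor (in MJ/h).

Extent of reaction ξ = 0.631 × 81.3 = 51.3 mol/min
Reaction term: ξ·ΔH°_rxn = 51.3 × -95.2 = -4883.8 kJ/min
Sensible, feed 199→25 °C: -2652.4 kJ/min
Outlet flows (mol/min): A 30, B 30, C 51.3
Sensible, products 25→128 °C: 1789.4 kJ/min
Q = ΔH = -5746.8 kJ/min = -95.78 kW
Heat removed = 344.81 MJ/h

Q_out = 345 MJ/h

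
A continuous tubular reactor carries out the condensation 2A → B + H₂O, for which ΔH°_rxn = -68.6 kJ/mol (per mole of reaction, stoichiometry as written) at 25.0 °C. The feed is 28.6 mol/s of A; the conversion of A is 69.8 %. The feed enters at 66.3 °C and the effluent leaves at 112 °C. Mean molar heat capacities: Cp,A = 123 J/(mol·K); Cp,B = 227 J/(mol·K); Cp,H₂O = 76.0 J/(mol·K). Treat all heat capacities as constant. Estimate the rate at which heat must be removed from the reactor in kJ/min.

Q_out = 28500 kJ/min

Extent of reaction ξ = 0.698 × 28.6 / 2 = 9.9814 mol/s
Reaction term: ξ·ΔH°_rxn = 9.9814 × -68.6 = -684.72 kJ/s
Sensible, feed 66.3→25 °C: -145.29 kJ/s
Outlet flows (mol/s): A 8.6372, B 9.9814, H₂O 9.9814
Sensible, products 25→112 °C: 355.55 kJ/s
Q = ΔH = -474.46 kJ/s = -474.46 kW
Heat removed = 28468 kJ/min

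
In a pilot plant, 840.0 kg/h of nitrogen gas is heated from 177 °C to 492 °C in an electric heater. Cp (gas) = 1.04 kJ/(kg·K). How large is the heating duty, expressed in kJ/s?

Q = 76.4 kJ/s

Q = ṁ·Cp·ΔT = 840.0 × 1.04 × (492 − 177) = 275180 kJ/h
Converting: 275180 / 3600 s = 76.44 kW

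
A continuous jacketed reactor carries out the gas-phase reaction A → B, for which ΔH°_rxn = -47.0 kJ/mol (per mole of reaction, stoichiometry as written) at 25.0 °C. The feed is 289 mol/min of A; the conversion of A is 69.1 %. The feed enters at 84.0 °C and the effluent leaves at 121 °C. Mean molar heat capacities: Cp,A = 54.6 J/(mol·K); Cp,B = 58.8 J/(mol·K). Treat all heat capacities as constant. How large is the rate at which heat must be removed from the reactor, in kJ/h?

Q_out = 523000 kJ/h

Extent of reaction ξ = 0.691 × 289 = 199.7 mol/min
Reaction term: ξ·ΔH°_rxn = 199.7 × -47.0 = -9385.9 kJ/min
Sensible, feed 84.0→25 °C: -930.98 kJ/min
Outlet flows (mol/min): A 89.301, B 199.7
Sensible, products 25→121 °C: 1595.3 kJ/min
Q = ΔH = -8721.5 kJ/min = -145.36 kW
Heat removed = 523290 kJ/h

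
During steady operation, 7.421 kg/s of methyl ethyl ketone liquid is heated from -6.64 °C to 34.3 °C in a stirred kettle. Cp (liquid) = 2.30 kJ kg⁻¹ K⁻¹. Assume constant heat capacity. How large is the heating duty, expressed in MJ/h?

Q = 2520 MJ/h

Q = ṁ·Cp·ΔT = 7.421 × 2.30 × (34.3 − -6.64) = 698.78 kJ/s
Heating duty = 2515.6 MJ/h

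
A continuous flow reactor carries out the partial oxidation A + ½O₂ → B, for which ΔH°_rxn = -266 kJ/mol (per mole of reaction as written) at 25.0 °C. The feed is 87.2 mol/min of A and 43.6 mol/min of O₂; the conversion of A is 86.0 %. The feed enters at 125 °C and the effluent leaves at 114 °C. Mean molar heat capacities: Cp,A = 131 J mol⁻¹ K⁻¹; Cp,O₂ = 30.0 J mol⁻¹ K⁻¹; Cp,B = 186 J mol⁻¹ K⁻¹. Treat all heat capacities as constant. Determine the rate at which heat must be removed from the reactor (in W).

Q_out = 330000 W

Extent of reaction ξ = 0.860 × 87.2 = 74.992 mol/min
Reaction term: ξ·ΔH°_rxn = 74.992 × -266 = -19948 kJ/min
Sensible, feed 125→25 °C: -1273.1 kJ/min
Outlet flows (mol/min): A 12.208, O₂ 6.104, B 74.992
Sensible, products 25→114 °C: 1400 kJ/min
Q = ΔH = -19821 kJ/min = -330.35 kW
Heat removed = 330350 W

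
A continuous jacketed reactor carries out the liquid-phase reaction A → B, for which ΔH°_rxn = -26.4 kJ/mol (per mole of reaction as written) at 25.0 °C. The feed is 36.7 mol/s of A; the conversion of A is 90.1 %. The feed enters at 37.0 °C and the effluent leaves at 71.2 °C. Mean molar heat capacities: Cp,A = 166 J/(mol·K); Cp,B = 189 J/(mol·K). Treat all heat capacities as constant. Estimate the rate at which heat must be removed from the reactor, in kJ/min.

Extent of reaction ξ = 0.901 × 36.7 = 33.067 mol/s
Reaction term: ξ·ΔH°_rxn = 33.067 × -26.4 = -872.96 kJ/s
Sensible, feed 37.0→25 °C: -73.106 kJ/s
Outlet flows (mol/s): A 3.6333, B 33.067
Sensible, products 25→71.2 °C: 316.6 kJ/s
Q = ΔH = -629.47 kJ/s = -629.47 kW
Heat removed = 37768 kJ/min

Q_out = 37800 kJ/min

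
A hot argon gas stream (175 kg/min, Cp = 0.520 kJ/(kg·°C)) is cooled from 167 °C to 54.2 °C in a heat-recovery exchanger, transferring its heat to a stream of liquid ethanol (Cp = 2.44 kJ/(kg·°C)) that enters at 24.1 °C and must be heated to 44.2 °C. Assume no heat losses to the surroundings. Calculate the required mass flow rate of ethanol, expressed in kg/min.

ṁ_c = 209 kg/min

Heat released by hot stream: Q = 175 × 0.520 × (167 − 54.2) = 10265 kJ/min
Energy balance on cold side (adiabatic exchanger): Q = ṁ_c·Cp_c·(T_c,out − T_c,in)
ṁ_c = 10265 / [2.44 × (44.2 − 24.1)] = 209.3 kg/min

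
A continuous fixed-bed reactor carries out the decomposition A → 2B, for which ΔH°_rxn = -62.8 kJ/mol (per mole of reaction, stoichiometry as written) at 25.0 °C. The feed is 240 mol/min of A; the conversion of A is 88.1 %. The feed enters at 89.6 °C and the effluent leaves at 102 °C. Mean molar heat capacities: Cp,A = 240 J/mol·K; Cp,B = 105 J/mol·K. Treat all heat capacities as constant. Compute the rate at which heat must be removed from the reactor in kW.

Extent of reaction ξ = 0.881 × 240 = 211.44 mol/min
Reaction term: ξ·ΔH°_rxn = 211.44 × -62.8 = -13278 kJ/min
Sensible, feed 89.6→25 °C: -3721 kJ/min
Outlet flows (mol/min): A 28.56, B 422.88
Sensible, products 25→102 °C: 3946.8 kJ/min
Q = ΔH = -13053 kJ/min = -217.54 kW
Heat removed = 217.54 kW

Q_out = 218 kW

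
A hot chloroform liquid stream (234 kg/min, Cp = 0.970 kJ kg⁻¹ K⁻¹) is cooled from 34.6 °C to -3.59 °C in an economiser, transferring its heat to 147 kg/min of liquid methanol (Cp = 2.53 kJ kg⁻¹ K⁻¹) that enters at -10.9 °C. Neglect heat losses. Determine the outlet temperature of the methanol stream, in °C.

Heat released by hot stream: Q = 234 × 0.970 × (34.6 − -3.59) = 8668.4 kJ/min
Energy balance on cold side (adiabatic exchanger): Q = ṁ_c·Cp_c·(T_c,out − T_c,in)
T_c,out = -10.9 + 8668.4/(147 × 2.53) = 12.408 °C

T_c,out = 12.4 °C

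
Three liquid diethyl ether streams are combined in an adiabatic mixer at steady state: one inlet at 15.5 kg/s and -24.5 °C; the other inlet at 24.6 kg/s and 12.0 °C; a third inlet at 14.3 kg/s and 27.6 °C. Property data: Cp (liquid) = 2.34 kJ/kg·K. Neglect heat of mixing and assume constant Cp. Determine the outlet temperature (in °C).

T_out = 5.70 °C

Adiabatic, steady state ⇒ Σ ṁᵢCp,ᵢ(T_out − Tᵢ) = 0
T_out = Σ ṁᵢCp,ᵢTᵢ / Σ ṁᵢCp,ᵢ
      = 725.7 / 127.3 = 5.7009 °C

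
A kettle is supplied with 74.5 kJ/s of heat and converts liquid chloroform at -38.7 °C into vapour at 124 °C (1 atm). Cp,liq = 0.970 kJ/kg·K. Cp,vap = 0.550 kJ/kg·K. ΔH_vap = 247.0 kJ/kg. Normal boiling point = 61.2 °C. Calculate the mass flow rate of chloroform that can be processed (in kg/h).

ṁ = 709 kg/h

Δh = 0.970×(61.2−-38.7) + 247.0 + 0.550×(124−61.2) = 378.44 kJ/kg
Q = 74.5 kJ/s = 74.5 kJ/s = 268200 kJ/h
ṁ = Q/Δh = 268200 / 378.44 = 708.69 kg/h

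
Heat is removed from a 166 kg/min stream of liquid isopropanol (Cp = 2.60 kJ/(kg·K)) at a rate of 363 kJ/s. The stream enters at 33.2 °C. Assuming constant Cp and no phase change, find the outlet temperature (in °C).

T_out = -17.3 °C

Q = 363 kJ/s = 21780 kJ/min
ΔT = Q/(ṁ·Cp) = 21780/(166×2.60) = 50.463 K
T_out = 33.2 − 50.463 = -17.263 °C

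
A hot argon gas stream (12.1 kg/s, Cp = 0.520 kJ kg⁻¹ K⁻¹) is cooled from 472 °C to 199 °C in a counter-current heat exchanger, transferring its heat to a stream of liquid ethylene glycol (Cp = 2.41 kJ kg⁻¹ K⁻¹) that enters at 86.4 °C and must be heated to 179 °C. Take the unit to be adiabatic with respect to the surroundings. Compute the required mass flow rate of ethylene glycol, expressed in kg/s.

Heat released by hot stream: Q = 12.1 × 0.520 × (472 − 199) = 1717.7 kJ/s
Energy balance on cold side (adiabatic exchanger): Q = ṁ_c·Cp_c·(T_c,out − T_c,in)
ṁ_c = 1717.7 / [2.41 × (179 − 86.4)] = 7.697 kg/s

ṁ_c = 7.70 kg/s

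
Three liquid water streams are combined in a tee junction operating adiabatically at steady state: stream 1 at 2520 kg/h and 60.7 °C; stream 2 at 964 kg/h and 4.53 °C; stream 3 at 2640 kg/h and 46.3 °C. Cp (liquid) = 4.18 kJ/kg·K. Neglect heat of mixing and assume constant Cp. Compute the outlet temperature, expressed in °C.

Energy balance with Q = 0: Σ ṁᵢCp,ᵢ(T_out − Tᵢ) = 0
T_out = Σ ṁᵢCp,ᵢTᵢ / Σ ṁᵢCp,ᵢ
      = 1.1686e+06 / 25598 = 45.65 °C

T_out = 45.7 °C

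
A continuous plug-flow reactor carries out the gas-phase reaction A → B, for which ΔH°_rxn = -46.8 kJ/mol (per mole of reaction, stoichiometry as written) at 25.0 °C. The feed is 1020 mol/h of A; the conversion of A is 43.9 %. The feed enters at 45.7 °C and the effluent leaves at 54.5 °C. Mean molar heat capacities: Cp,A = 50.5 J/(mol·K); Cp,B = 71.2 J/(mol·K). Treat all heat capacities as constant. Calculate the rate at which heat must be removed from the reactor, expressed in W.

Q_out = 5620 W

Extent of reaction ξ = 0.439 × 1020 = 447.78 mol/h
Reaction term: ξ·ΔH°_rxn = 447.78 × -46.8 = -20956 kJ/h
Sensible, feed 45.7→25 °C: -1066.3 kJ/h
Outlet flows (mol/h): A 572.22, B 447.78
Sensible, products 25→54.5 °C: 1793 kJ/h
Q = ΔH = -20229 kJ/h = -5.6193 kW
Heat removed = 5619.3 W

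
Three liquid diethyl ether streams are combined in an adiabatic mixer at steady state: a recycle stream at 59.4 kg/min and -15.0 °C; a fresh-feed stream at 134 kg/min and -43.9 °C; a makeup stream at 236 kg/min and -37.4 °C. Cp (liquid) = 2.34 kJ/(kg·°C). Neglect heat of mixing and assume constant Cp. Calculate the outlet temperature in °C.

No heat crosses the boundary, so H_out = H_in.
Σ ṁᵢCp,ᵢTᵢ = 59.4×2.34×-15.0 + 134×2.34×-43.9 + 236×2.34×-37.4 = -36504
Σ ṁᵢCp,ᵢ = 59.4×2.34 + 134×2.34 + 236×2.34 = 1004.8
T_out = -36504 / 1004.8 = -36.33 °C

T_out = -36.3 °C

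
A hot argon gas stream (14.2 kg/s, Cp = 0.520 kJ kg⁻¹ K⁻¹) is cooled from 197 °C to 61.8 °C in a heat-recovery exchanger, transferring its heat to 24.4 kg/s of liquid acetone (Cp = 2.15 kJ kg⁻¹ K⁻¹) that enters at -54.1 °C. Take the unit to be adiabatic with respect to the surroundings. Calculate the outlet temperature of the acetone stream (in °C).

T_c,out = -35.1 °C

Heat released by hot stream: Q = 14.2 × 0.520 × (197 − 61.8) = 998.32 kJ/s
Energy balance on cold side (adiabatic exchanger): Q = ṁ_c·Cp_c·(T_c,out − T_c,in)
T_c,out = -54.1 + 998.32/(24.4 × 2.15) = -35.07 °C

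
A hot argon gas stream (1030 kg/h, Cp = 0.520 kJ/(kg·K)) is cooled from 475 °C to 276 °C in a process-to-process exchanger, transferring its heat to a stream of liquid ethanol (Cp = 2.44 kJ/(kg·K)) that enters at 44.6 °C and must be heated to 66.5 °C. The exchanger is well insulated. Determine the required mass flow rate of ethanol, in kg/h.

ṁ_c = 1990 kg/h

Heat released by hot stream: Q = 1030 × 0.520 × (475 − 276) = 106580 kJ/h
Energy balance on cold side (adiabatic exchanger): Q = ṁ_c·Cp_c·(T_c,out − T_c,in)
ṁ_c = 106580 / [2.44 × (66.5 − 44.6)] = 1994.6 kg/h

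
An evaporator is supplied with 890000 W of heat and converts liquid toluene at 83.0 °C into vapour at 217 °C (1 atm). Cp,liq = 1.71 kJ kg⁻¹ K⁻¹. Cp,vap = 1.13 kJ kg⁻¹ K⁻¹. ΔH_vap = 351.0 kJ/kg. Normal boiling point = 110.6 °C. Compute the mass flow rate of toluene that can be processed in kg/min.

ṁ = 103 kg/min

Δh = 1.71×(110.6−83.0) + 351.0 + 1.13×(217−110.6) = 518.43 kJ/kg
Q = 890000 W = 890 kJ/s = 53400 kJ/min
ṁ = Q/Δh = 53400 / 518.43 = 103 kg/min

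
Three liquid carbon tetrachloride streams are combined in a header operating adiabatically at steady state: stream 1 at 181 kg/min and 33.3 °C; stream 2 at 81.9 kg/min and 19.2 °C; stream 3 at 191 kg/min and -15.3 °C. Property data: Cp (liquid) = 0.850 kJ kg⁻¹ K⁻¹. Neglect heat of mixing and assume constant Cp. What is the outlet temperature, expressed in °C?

Adiabatic, steady state ⇒ Σ ṁᵢCp,ᵢ(T_out − Tᵢ) = 0
T_out = Σ ṁᵢCp,ᵢTᵢ / Σ ṁᵢCp,ᵢ
      = 3975.9 / 385.81 = 10.305 °C

T_out = 10.3 °C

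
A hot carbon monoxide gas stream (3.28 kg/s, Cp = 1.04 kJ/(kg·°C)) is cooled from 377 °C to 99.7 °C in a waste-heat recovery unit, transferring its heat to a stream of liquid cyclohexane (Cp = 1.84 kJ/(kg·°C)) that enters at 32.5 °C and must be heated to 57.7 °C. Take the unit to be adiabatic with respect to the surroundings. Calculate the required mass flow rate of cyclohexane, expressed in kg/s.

Heat released by hot stream: Q = 3.28 × 1.04 × (377 − 99.7) = 945.93 kJ/s
Energy balance on cold side (adiabatic exchanger): Q = ṁ_c·Cp_c·(T_c,out − T_c,in)
ṁ_c = 945.93 / [1.84 × (57.7 − 32.5)] = 20.4 kg/s

ṁ_c = 20.4 kg/s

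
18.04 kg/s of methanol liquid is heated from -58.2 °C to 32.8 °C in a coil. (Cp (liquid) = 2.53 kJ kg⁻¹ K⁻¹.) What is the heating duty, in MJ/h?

Q = 15000 MJ/h

Q = ṁ·Cp·ΔT = 18.04 × 2.53 × (32.8 − -58.2) = 4153.3 kJ/s
Heating duty = 14952 MJ/h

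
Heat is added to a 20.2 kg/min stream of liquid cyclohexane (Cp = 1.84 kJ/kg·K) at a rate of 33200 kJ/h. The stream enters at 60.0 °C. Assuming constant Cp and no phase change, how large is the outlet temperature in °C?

Q = 33200 kJ/h = 553.33 kJ/min
ΔT = Q/(ṁ·Cp) = 553.33/(20.2×1.84) = 14.887 K
T_out = 60.0 + 14.887 = 74.887 °C

T_out = 74.9 °C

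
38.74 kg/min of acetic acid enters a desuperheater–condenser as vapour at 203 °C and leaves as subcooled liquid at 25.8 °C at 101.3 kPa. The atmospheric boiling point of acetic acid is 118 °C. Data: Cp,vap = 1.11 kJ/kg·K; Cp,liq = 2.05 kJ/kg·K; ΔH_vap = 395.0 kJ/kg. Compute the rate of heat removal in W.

Q_c = 438000 W

vapour 203→118 °C: -94.35 kJ/kg
condensation at 118 °C: -395 kJ/kg
liquid 118→25.8 °C: -189.01 kJ/kg
Δh = -94.35 + -395 + -189.01 = -678.36 kJ/kg
Q = ṁ·Δh = 38.74 kg/min × -678.36 kJ/kg = -26280 kJ/min
|Q| = 437.99 kW = 437990 W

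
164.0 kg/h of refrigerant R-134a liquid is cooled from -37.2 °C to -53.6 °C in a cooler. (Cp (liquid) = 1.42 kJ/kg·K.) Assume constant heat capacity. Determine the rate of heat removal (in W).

Q_c = 1060 W

Q = ṁ·Cp·ΔT = 164.0 × 1.42 × (-53.6 − -37.2) = -3819.2 kJ/h
Converting: 3819.2 / 3600 s = 1.0609 kW
Cooling duty = 1060.9 W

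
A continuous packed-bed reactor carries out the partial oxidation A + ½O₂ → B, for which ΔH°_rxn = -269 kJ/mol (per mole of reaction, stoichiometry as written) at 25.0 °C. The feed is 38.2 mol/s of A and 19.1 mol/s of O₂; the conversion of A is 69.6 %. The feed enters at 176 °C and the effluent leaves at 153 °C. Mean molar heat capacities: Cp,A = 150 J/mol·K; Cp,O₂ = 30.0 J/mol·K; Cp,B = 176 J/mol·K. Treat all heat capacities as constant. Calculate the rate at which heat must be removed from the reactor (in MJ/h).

Q_out = 26100 MJ/h

Extent of reaction ξ = 0.696 × 38.2 = 26.587 mol/s
Reaction term: ξ·ΔH°_rxn = 26.587 × -269 = -7152 kJ/s
Sensible, feed 176→25 °C: -951.75 kJ/s
Outlet flows (mol/s): A 11.613, O₂ 5.8064, B 26.587
Sensible, products 25→153 °C: 844.22 kJ/s
Q = ΔH = -7259.5 kJ/s = -7259.5 kW
Heat removed = 26134 MJ/h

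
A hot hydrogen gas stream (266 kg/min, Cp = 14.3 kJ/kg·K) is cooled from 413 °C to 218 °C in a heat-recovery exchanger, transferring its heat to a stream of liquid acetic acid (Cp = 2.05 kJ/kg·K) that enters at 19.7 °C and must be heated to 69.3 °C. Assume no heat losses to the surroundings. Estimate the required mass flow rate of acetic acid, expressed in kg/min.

Heat released by hot stream: Q = 266 × 14.3 × (413 − 218) = 741740 kJ/min
Energy balance on cold side (adiabatic exchanger): Q = ṁ_c·Cp_c·(T_c,out − T_c,in)
ṁ_c = 741740 / [2.05 × (69.3 − 19.7)] = 7294.9 kg/min

ṁ_c = 7290 kg/min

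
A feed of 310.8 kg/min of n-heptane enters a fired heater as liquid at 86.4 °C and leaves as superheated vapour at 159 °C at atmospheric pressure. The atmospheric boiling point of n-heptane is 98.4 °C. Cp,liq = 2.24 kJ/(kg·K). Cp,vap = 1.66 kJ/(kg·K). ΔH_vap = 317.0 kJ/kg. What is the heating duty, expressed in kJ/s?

Q = 2300 kJ/s

liquid 86.4→98.4 °C: 26.88 kJ/kg
vaporisation at 98.4 °C: 317 kJ/kg
vapour 98.4→159 °C: 100.6 kJ/kg
Δh = 26.88 + 317 + 100.6 = 444.48 kJ/kg
Q = ṁ·Δh = 310.8 kg/min × 444.48 kJ/kg = 138140 kJ/min
|Q| = 2302.4 kW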